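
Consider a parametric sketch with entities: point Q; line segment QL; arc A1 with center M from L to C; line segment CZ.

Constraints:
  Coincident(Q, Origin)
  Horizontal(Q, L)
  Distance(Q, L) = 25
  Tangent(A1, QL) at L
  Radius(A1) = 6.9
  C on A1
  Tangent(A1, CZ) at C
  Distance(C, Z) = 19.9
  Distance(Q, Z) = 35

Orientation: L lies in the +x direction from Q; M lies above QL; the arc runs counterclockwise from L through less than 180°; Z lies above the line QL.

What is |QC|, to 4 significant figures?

32.69

Q is at the origin; Q and L share the same y with |QL| = 25.0 and L on the +x side, so L = (25.00, 0.000). The tangent condition forces ML to be normal to QL, so M = L + (0, 6.9) = (25.00, 6.900). Since MC ⟂ CZ (tangency), |MZ| = √(6.9² + 19.9²) = 21.06 regardless of where C sits on A1. So Z lies on both circle(Q, 35.0) and circle(M, 21.06); the above-QL intersection is Z = (21.45, 27.66). C is the foot of the tangent from Z: C = (31.04, 10.23).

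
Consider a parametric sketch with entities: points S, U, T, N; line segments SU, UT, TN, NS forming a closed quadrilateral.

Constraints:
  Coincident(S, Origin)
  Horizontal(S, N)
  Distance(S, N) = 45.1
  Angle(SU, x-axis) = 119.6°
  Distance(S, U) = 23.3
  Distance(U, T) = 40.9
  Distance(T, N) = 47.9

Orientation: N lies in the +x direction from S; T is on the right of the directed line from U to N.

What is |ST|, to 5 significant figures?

18.709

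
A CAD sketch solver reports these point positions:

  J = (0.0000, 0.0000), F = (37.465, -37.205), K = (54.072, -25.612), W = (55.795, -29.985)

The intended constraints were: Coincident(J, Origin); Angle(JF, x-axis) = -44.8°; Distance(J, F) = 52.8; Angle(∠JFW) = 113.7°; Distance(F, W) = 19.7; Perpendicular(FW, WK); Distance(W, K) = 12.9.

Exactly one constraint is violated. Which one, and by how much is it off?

Distance(W, K) = 12.9 — off by 8.20.

J = (0.00, 0.00) ✓; JF at -44.80° ✓; |JF| = 52.80 ✓; ∠JFW = 113.7° ✓; |FW| = 19.70 ✓; ∠(FW, WK) = 90.01° ✓; |WK| = 4.700 ✗.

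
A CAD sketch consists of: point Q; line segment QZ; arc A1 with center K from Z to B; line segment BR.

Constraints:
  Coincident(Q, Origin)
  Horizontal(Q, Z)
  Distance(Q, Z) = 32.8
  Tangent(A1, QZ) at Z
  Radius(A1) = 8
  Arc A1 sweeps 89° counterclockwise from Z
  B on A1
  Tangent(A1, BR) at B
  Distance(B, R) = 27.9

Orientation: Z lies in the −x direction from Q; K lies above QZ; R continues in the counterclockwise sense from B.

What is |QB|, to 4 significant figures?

26.02

Q is at the origin; Q and Z share the same y with |QZ| = 32.8 and Z on the −x side, so Z = (-32.80, 0.000). Tangency of A1 to QZ means the radius KZ is perpendicular to QZ, so K = Z + (0, 8) = (-32.80, 8.000). On A1, Z sits at bearing -90° from K; an 89° counterclockwise sweep puts B at bearing -1°, so B = K + 8.0·(cos -1°, sin -1°) = (-24.80, 7.860). Then |QB| = |B − Q| = 26.02.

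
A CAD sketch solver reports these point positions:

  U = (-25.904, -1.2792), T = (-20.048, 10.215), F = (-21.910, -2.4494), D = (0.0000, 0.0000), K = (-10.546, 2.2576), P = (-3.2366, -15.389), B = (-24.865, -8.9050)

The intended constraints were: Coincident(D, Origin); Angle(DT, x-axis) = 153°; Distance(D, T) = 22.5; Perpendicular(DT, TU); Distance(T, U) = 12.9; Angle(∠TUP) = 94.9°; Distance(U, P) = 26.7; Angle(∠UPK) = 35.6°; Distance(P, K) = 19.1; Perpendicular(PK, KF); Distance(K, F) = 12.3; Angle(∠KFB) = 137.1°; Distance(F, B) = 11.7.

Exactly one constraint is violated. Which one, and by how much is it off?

Distance(F, B) = 11.7 — off by 4.60.

D = (0.00, 0.00) ✓; DT at 153.0° ✓; |DT| = 22.50 ✓; ∠(DT, TU) = 90.00° ✓; |TU| = 12.90 ✓; ∠TUP = 94.90° ✓; |UP| = 26.70 ✓; ∠UPK = 35.60° ✓; |PK| = 19.10 ✓; ∠(PK, KF) = 90.00° ✓; |KF| = 12.30 ✓; ∠KFB = 137.1° ✓; |FB| = 7.100 ✗.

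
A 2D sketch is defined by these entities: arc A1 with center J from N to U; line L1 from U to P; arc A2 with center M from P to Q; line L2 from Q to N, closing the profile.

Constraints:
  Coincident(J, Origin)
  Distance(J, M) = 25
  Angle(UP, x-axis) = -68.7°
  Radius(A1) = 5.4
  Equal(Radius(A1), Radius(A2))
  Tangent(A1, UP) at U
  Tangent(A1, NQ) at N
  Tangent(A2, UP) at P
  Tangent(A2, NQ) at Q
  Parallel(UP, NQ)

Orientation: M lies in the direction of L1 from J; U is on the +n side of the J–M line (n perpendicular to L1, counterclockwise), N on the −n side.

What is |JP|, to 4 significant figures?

25.58

Tangency of A1 to both parallel lines with radius 5.4 puts U and N at J ± 5.4·n: U = (5.031, 1.962), N = (-5.031, -1.962). Equal radii place P and Q the same way about M: P = M + 5.4·n = (14.11, -21.33), Q = M − 5.4·n = (4.050, -25.25). Then |JP| = |P − J| = 25.58.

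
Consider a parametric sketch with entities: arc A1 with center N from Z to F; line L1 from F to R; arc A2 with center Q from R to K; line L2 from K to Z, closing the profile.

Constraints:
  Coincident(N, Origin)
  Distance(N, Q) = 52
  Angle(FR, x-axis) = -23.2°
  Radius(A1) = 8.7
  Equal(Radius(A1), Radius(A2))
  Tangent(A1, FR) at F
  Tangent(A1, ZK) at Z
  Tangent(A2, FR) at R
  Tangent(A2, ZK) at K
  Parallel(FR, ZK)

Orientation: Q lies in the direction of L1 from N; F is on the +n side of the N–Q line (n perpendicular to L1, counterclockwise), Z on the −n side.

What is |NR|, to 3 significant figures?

52.7

The slot axis is L1's direction at -23.2°, so u = (cos -23.2°, sin -23.2°) = (0.919, -0.394) and n = (−sin -23.2°, cos -23.2°) = (0.394, 0.919). N is at the origin and Q lies 52.0 along u from N, so Q = 52.0·u = (47.8, -20.5). Tangency of A1 to both parallel lines with radius 8.7 puts F and Z at N ± 8.7·n: F = (3.43, 8.00), Z = (-3.43, -8.00). Equal radii place R and K the same way about Q: R = Q + 8.7·n = (51.2, -12.5), K = Q − 8.7·n = (44.4, -28.5). Then |NR| = |R − N| = 52.7.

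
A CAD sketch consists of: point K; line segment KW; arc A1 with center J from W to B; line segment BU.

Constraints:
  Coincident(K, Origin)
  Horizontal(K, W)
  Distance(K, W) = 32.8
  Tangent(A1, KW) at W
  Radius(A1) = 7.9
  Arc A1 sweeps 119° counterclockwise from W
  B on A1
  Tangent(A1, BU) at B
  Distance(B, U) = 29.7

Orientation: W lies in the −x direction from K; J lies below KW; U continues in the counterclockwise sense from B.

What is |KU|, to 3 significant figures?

45.4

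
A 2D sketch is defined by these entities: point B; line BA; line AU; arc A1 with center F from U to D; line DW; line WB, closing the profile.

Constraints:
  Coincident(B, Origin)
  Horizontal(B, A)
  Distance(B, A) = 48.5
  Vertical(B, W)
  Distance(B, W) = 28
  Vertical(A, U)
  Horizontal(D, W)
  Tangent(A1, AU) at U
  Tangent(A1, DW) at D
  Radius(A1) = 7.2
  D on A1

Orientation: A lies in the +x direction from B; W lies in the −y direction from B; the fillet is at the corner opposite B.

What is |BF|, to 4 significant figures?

46.24

B is at the origin; B and A share the same y with |BA| = 48.5 and A on the +x side, so A = (48.50, 0.000). BW is vertical with |BW| = 28.0 and W on the −y side, so W = (0.000, -28.00). The virtual corner opposite B is at (48.50, -28.00). The tangent condition forces FU to be normal to AU and A1 meets DW tangentially, so FD is at right angles to DW, with radius 7.2, so the center F sits 7.2 in from both sides at F = (41.30, -20.80). Then |BF| = |F − B| = 46.24.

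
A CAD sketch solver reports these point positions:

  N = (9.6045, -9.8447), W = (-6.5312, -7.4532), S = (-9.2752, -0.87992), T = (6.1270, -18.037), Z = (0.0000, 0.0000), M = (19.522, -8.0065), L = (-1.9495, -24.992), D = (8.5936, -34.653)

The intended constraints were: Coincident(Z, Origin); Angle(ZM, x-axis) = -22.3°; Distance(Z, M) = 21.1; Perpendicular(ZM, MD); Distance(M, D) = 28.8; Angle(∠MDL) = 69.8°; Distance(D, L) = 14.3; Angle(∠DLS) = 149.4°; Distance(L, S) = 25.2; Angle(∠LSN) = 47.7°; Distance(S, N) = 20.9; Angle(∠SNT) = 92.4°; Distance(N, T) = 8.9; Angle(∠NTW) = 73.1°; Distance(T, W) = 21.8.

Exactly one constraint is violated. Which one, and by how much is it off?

Distance(T, W) = 21.8 — off by 5.30.

Z = (0.00, 0.00) ✓; ZM at -22.30° ✓; |ZM| = 21.10 ✓; ∠(ZM, MD) = 90.00° ✓; |MD| = 28.80 ✓; ∠MDL = 69.80° ✓; |DL| = 14.30 ✓; ∠DLS = 149.4° ✓; |LS| = 25.20 ✓; ∠LSN = 47.70° ✓; |SN| = 20.90 ✓; ∠SNT = 92.40° ✓; |NT| = 8.900 ✓; ∠NTW = 73.10° ✓; |TW| = 16.50 ✗.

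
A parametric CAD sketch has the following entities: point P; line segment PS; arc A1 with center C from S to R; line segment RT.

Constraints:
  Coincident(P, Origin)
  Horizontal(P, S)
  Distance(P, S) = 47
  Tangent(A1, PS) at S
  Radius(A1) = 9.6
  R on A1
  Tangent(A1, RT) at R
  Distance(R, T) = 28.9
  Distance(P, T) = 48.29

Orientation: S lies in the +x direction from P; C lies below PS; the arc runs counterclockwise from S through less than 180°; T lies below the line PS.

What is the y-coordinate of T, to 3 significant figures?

-36.1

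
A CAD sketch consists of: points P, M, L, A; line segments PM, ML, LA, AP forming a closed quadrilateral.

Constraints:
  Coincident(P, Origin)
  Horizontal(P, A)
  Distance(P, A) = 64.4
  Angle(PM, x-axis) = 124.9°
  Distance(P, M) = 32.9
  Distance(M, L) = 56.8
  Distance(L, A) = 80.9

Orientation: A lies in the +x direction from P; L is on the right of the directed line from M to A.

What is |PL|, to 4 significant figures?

31.28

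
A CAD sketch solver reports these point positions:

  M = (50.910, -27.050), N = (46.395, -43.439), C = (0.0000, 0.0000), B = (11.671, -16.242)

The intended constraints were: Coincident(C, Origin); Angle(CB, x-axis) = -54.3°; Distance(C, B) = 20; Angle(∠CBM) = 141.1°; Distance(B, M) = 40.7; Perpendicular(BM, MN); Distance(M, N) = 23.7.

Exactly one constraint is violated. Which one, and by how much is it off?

Distance(M, N) = 23.7 — off by 6.70.

C = (0.00, 0.00) ✓; CB at -54.30° ✓; |CB| = 20.00 ✓; ∠CBM = 141.1° ✓; |BM| = 40.70 ✓; ∠(BM, MN) = 90.00° ✓; |MN| = 17.00 ✗.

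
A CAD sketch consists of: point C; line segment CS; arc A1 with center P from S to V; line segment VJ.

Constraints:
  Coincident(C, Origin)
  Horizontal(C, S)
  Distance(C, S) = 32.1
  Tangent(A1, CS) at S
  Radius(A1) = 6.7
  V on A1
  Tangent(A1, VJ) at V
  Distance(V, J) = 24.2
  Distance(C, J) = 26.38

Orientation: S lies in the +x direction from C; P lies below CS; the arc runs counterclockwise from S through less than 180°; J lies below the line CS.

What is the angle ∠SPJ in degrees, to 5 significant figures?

130.39°

Checks: |PV| = 6.700 ✓; ∠(PV, VJ) = 90.00° ✓; |VJ| = 24.20 ✓; |CJ| = 26.38 ✓.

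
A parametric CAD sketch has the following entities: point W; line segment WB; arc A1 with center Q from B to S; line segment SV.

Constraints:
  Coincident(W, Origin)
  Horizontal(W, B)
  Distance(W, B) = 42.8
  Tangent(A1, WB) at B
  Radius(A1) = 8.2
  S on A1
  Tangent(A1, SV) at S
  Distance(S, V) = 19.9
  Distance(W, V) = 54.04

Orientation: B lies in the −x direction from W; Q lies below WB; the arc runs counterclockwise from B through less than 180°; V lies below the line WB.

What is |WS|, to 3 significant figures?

51.8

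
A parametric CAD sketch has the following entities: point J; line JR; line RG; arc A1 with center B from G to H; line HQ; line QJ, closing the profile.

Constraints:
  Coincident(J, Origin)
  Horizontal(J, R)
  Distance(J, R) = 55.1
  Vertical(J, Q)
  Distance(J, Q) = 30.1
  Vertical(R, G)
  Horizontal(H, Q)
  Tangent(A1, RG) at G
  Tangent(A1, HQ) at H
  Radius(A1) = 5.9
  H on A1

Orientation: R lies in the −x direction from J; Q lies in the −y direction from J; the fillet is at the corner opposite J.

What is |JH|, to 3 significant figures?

57.7

J is at the origin; J and R share the same y with |JR| = 55.1 and R on the −x side, so R = (-55.1, 0.00). J and Q share the same x with |JQ| = 30.1 and Q on the −y side, so Q = (0.00, -30.1). The virtual corner opposite J is at (-55.1, -30.1). Since A1 is tangent to RG there, BG ⟂ RG and the tangent condition forces BH to be normal to HQ, with radius 5.9, so the center B sits 5.9 in from both sides at B = (-49.2, -24.2). That places the tangent points at G = (-55.1, -24.2) on RG and H = (-49.2, -30.1) on HQ. Then |JH| = |H − J| = 57.7.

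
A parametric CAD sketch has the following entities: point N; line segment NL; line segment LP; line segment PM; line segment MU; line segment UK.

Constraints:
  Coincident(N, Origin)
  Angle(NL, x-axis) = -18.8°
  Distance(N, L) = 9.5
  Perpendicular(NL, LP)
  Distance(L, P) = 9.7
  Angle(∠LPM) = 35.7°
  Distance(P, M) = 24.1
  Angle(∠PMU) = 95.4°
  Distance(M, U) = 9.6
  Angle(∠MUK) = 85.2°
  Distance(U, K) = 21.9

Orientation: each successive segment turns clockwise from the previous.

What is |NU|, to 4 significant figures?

16.40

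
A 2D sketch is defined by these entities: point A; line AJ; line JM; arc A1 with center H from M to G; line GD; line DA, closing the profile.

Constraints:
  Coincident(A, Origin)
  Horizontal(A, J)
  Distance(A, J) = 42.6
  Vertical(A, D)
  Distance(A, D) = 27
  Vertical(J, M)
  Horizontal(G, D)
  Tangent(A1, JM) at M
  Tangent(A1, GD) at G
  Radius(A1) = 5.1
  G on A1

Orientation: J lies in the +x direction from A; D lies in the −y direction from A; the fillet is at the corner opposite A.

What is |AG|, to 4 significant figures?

46.21

A is at the origin; A and J share the same y with |AJ| = 42.6 and J on the +x side, so J = (42.60, 0.000). A and D share the same x with |AD| = 27.0 and D on the −y side, so D = (0.000, -27.00). The virtual corner opposite A is at (42.60, -27.00). Since A1 is tangent to JM there, HM ⟂ JM and A1 meets GD tangentially, so HG is at right angles to GD, with radius 5.1, so the center H sits 5.1 in from both sides at H = (37.50, -21.90). That places the tangent points at M = (42.60, -21.90) on JM and G = (37.50, -27.00) on GD. Then |AG| = |G − A| = 46.21.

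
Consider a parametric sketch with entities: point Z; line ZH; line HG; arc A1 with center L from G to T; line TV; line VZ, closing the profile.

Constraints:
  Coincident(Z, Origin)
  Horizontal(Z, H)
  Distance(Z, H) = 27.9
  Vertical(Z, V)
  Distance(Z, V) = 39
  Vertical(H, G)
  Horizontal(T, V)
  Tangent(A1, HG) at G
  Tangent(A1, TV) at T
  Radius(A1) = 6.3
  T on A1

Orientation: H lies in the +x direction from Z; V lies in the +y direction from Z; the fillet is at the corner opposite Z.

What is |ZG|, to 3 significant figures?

43.0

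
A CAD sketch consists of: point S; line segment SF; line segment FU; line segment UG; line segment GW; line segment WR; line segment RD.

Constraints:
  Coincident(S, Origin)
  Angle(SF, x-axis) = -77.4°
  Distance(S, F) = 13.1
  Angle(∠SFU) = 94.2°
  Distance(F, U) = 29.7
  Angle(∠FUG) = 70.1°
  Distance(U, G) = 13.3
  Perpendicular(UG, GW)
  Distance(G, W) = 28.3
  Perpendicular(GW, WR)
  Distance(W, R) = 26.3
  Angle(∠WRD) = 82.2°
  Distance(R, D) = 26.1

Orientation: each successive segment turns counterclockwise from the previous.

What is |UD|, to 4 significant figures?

9.768

GW ⟂ WR, so WR runs at -61.70°; with |WR| = 26.3, R = (13.48, -33.31). ∠WRD = 82.2° gives RD at 36.10° from the x-axis; with |RD| = 26.1, D = (34.57, -17.93). Then |UD| = |D − U| = 9.768.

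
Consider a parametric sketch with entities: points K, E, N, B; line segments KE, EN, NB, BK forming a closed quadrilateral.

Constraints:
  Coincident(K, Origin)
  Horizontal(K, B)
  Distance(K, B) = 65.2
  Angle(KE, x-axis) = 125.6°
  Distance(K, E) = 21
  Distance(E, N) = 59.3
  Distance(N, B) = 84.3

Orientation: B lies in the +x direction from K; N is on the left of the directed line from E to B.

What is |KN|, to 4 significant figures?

70.87

Checks: |EN| = 59.30 ✓; |NB| = 84.30 ✓.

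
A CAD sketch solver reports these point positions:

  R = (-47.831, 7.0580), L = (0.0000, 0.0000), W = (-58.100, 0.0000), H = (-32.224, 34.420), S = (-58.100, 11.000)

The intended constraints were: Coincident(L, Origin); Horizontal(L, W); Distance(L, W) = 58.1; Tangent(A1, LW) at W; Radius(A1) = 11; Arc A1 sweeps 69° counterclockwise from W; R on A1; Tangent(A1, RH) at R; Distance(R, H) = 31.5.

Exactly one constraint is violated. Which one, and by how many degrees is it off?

Tangent(A1, RH) at R — off by 8.70°.

L = (0.00, 0.00) ✓; L.y = 0.00, W.y = 0.00 ✓; |LW| = 58.10 ✓; ∠(SW, WL) = 90.00° ✓; |SW| = 11.00 ✓; bearing(S→R) − bearing(S→W) = 69.00° ✓; |SR| = 11.00 ✓; ∠(SR, RH) = 98.70° ✗; |RH| = 31.50 ✓.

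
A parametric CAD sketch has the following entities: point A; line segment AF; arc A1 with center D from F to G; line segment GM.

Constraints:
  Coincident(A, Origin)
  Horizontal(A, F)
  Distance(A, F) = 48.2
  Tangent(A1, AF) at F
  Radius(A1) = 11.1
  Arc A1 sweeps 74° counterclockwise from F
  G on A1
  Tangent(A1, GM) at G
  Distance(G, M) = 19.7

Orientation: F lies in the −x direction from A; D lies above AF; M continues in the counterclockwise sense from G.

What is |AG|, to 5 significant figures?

38.382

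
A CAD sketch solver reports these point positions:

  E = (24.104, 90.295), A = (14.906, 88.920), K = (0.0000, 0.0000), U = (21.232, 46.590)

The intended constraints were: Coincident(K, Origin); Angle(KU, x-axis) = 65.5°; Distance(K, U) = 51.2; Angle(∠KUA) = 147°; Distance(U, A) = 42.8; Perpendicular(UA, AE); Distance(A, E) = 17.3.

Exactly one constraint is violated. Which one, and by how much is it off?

Distance(A, E) = 17.3 — off by 8.00.

K = (0.00, 0.00) ✓; KU at 65.50° ✓; |KU| = 51.20 ✓; ∠KUA = 147.0° ✓; |UA| = 42.80 ✓; ∠(UA, AE) = 90.00° ✓; |AE| = 9.300 ✗.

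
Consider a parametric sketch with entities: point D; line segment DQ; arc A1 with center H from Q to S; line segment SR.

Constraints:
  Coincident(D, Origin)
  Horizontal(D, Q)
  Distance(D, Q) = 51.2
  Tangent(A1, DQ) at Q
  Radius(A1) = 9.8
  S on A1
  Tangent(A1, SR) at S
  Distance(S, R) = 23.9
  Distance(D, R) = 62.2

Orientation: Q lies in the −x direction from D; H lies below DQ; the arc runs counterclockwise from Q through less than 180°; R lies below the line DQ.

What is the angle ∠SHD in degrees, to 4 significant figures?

168.1°

Checks: |HQ| = 9.800 ✓; |HS| = 9.800 ✓; ∠(HS, SR) = 90.00° ✓; |SR| = 23.90 ✓; |DR| = 62.20 ✓.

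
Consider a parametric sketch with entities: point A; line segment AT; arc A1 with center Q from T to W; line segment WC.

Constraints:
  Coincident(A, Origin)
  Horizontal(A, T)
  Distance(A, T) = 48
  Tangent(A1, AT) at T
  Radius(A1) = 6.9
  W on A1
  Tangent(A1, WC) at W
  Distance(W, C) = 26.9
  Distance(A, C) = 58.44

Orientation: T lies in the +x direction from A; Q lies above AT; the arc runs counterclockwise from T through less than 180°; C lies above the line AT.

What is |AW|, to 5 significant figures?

55.332

A is at the origin; A and T share the same y with |AT| = 48.0 and T on the +x side, so T = (48.000, 0.0000). Tangency of A1 to AT means the radius QT is perpendicular to AT, so Q = T + (0, 6.9) = (48.000, 6.9000). Since QW ⟂ WC (tangency), |QC| = √(6.9² + 26.9²) = 27.771 regardless of where W sits on A1. So C lies on both circle(A, 58.44) and circle(Q, 27.771); the above-AT intersection is C = (47.056, 34.655). W is the foot of the tangent from C: W = (54.621, 8.8406).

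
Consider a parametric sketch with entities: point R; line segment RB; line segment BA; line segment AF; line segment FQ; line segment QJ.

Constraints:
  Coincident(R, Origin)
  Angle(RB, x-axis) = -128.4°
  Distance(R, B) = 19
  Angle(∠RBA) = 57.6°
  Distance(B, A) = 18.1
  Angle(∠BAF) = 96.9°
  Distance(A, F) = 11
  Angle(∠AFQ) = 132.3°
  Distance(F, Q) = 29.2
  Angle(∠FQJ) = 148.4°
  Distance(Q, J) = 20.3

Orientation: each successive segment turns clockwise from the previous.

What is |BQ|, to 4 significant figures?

33.03

∠BAF = 96.9° gives AF at 26.10° from the x-axis; with |AF| = 11.0, F = (-7.876, 7.042). ∠AFQ = 132.3° gives FQ at -21.60° from the x-axis; with |FQ| = 29.2, Q = (19.27, -3.707). Then |BQ| = |Q − B| = 33.03.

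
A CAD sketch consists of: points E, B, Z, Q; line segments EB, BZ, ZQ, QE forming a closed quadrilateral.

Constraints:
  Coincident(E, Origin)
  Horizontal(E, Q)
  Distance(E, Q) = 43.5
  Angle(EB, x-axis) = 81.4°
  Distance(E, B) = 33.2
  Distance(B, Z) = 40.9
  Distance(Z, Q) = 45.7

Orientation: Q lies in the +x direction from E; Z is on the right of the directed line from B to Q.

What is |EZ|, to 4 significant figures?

7.710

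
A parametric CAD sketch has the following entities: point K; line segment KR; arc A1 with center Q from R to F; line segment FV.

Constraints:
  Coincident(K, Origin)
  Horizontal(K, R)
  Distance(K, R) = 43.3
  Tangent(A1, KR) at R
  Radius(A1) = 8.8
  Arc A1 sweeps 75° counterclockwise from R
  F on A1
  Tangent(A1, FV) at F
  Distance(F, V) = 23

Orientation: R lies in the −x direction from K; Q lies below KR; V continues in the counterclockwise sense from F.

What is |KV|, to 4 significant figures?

64.51

On A1, R sits at bearing 90° from Q; a 75° counterclockwise sweep puts F at bearing 165°, so F = Q + 8.8·(cos 165°, sin 165°) = (-51.80, -6.522). Tangency of A1 to FV means the radius QF is perpendicular to FV, so FV runs along (−sin 165°, cos 165°); with |FV| = 23.0, V = (-57.75, -28.74). Then |KV| = |V − K| = 64.51.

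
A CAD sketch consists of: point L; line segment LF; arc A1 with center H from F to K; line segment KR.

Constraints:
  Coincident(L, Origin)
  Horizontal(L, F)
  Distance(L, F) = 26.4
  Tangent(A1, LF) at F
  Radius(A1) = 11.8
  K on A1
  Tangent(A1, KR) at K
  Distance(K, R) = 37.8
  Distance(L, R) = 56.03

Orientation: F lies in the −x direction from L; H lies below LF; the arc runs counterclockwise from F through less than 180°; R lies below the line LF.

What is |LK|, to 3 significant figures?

40.7

Checks: |HF| = 11.80 ✓; |HK| = 11.80 ✓; ∠(HK, KR) = 90.00° ✓; |KR| = 37.80 ✓; |LR| = 56.03 ✓.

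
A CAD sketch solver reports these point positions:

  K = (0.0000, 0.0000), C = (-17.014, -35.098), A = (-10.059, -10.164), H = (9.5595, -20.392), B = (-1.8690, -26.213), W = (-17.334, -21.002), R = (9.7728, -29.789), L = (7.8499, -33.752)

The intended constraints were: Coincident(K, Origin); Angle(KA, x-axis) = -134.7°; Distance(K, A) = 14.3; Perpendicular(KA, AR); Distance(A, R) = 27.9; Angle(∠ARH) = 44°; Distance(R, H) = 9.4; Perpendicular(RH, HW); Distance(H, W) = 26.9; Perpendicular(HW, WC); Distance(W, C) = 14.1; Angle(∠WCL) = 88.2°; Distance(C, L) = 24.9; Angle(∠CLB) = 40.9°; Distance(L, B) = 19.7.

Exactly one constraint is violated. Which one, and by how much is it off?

Distance(L, B) = 19.7 — off by 7.40.

K = (0.00, 0.00) ✓; KA at -134.7° ✓; |KA| = 14.30 ✓; ∠(KA, AR) = 90.00° ✓; |AR| = 27.90 ✓; ∠ARH = 44.00° ✓; |RH| = 9.399 ✓; ∠(RH, HW) = 90.00° ✓; |HW| = 26.90 ✓; ∠(HW, WC) = 90.00° ✓; |WC| = 14.10 ✓; ∠WCL = 88.20° ✓; |CL| = 24.90 ✓; ∠CLB = 40.90° ✓; |LB| = 12.30 ✗.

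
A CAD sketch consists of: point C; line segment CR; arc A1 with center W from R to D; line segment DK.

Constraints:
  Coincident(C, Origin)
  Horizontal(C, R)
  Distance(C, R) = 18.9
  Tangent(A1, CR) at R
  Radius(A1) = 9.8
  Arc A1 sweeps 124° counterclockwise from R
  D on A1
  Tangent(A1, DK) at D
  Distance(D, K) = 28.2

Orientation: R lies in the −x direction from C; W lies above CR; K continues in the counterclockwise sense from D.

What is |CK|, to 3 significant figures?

46.9

C is at the origin; CR is horizontal with |CR| = 18.9 and R on the −x side, so R = (-18.9, 0.00). Tangency of A1 to CR means the radius WR is perpendicular to CR, so W = R + (0, 9.8) = (-18.9, 9.80). On A1, R sits at bearing -90° from W; a 124° counterclockwise sweep puts D at bearing 34°, so D = W + 9.8·(cos 34°, sin 34°) = (-10.8, 15.3). A1 meets DK tangentially, so WD is at right angles to DK, so DK runs along (−sin 34°, cos 34°); with |DK| = 28.2, K = (-26.5, 38.7). Then |CK| = |K − C| = 46.9.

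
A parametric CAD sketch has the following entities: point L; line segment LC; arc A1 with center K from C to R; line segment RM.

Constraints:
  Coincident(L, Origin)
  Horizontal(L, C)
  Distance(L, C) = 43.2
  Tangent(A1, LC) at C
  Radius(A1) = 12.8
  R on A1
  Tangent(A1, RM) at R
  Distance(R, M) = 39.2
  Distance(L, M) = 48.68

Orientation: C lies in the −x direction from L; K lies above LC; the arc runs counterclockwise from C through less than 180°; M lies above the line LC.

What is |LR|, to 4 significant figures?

32.29

Checks: |KC| = 12.80 ✓; |KR| = 12.80 ✓; ∠(KR, RM) = 90.00° ✓; |RM| = 39.20 ✓; |LM| = 48.68 ✓.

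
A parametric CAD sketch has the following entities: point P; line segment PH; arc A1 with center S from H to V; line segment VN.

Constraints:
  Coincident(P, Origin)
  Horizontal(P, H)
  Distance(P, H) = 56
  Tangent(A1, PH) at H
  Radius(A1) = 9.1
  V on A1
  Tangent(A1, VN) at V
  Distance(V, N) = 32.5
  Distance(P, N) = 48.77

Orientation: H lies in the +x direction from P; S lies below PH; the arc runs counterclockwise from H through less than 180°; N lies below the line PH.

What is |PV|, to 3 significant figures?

48.0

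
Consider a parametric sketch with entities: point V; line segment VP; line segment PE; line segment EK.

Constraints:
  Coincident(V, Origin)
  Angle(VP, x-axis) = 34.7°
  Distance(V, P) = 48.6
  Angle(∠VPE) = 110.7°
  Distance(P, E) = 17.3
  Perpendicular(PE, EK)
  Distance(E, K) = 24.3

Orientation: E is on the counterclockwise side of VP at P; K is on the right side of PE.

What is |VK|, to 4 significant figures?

77.82

V is at the origin; VP runs at 34.7° with length 48.6, so P = 48.6·(cos 34.7°, sin 34.7°) = (39.96, 27.67). ∠VPE = 110.7°, so PE runs at 34.7° + (180° − 110.7°) = 104.0° from the x-axis; with |PE| = 17.3, E = P + 17.3·(cos 104.0°, sin 104.0°) = (35.77, 44.45). PE ⟂ EK; with |EK| = 24.3 on the right of PE, K = E + 24.3·(0.9703, 0.2419) = (59.35, 50.33). Then |VK| = |K − V| = 77.82.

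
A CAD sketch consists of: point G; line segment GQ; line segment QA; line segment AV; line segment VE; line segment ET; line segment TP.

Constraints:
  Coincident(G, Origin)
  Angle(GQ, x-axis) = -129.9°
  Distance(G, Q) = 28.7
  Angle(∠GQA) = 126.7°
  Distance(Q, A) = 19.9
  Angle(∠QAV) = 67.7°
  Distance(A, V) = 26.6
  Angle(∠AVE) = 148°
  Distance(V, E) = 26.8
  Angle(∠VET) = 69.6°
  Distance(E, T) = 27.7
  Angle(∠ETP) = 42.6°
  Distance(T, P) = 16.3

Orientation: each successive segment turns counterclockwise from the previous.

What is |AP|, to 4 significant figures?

33.70

G is at the origin; GQ runs at -129.9° with length 28.7, so Q = (-18.41, -22.02). ∠GQA = 126.7° gives QA at -76.60° from the x-axis; with |QA| = 19.9, A = (-13.80, -41.38). ∠QAV = 67.7° gives AV at 35.70° from the x-axis; with |AV| = 26.6, V = (7.804, -25.85). ∠AVE = 148.0° gives VE at 67.70° from the x-axis; with |VE| = 26.8, E = (17.97, -1.058). ∠VET = 69.6° gives ET at 178.1° from the x-axis; with |ET| = 27.7, T = (-9.712, -0.1397). ∠ETP = 42.6° gives TP at -44.50° from the x-axis; with |TP| = 16.3, P = (1.914, -11.56). Then |AP| = |P − A| = 33.70.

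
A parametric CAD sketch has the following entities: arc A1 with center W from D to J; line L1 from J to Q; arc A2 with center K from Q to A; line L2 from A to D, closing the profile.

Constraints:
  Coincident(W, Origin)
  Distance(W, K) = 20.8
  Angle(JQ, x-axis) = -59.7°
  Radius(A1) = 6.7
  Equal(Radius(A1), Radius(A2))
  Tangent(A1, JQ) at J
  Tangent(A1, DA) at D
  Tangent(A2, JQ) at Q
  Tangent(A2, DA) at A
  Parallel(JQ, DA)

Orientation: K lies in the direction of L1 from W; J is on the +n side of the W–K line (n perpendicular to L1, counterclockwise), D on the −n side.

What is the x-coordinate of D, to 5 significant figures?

-5.7848

The slot axis is L1's direction at -59.7°, so u = (cos -59.7°, sin -59.7°) = (0.50453, -0.86340) and n = (−sin -59.7°, cos -59.7°) = (0.86340, 0.50453). W is at the origin and K lies 20.8 along u from W, so K = 20.8·u = (10.494, -17.959). Tangency of A1 to both parallel lines with radius 6.7 puts J and D at W ± 6.7·n: J = (5.7848, 3.3803), D = (-5.7848, -3.3803). So D.x = -5.7848.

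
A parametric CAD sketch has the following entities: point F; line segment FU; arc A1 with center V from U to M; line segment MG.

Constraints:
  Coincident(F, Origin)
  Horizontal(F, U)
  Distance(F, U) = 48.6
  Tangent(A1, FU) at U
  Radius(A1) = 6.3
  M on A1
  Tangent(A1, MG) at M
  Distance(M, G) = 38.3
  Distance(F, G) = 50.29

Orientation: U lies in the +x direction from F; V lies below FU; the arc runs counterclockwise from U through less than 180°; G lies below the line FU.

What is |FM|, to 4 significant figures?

42.86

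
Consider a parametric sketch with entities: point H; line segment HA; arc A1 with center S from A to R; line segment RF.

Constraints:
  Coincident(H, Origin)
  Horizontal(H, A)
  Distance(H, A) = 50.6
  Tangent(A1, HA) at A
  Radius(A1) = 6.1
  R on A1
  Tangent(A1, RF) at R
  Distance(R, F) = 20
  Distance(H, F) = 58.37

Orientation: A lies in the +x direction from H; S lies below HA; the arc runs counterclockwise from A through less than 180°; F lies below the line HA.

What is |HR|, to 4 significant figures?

45.62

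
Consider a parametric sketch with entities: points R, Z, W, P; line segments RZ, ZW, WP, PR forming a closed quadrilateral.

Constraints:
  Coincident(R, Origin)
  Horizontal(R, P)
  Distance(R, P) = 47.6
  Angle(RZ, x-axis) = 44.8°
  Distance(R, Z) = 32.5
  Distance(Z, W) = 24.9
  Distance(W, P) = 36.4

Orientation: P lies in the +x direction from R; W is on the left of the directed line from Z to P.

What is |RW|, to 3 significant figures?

57.1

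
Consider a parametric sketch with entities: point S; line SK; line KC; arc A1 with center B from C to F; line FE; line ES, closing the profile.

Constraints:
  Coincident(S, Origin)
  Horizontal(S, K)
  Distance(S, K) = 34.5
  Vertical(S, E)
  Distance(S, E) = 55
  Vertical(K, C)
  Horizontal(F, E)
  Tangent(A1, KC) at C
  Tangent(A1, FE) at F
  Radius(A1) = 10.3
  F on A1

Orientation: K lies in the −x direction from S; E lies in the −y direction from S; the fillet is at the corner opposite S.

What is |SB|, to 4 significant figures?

50.83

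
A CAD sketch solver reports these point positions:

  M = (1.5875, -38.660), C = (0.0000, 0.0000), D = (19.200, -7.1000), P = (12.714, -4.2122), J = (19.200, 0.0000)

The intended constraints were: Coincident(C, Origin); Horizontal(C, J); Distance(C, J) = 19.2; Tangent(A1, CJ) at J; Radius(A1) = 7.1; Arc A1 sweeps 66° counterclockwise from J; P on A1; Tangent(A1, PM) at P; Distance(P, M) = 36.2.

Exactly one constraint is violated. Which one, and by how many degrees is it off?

Tangent(A1, PM) at P — off by 6.10°.

C = (0.00, 0.00) ✓; C.y = 0.00, J.y = 0.00 ✓; |CJ| = 19.20 ✓; ∠(DJ, JC) = 90.00° ✓; |DJ| = 7.100 ✓; bearing(D→P) − bearing(D→J) = 66.00° ✓; |DP| = 7.100 ✓; ∠(DP, PM) = 83.90° ✗; |PM| = 36.20 ✓.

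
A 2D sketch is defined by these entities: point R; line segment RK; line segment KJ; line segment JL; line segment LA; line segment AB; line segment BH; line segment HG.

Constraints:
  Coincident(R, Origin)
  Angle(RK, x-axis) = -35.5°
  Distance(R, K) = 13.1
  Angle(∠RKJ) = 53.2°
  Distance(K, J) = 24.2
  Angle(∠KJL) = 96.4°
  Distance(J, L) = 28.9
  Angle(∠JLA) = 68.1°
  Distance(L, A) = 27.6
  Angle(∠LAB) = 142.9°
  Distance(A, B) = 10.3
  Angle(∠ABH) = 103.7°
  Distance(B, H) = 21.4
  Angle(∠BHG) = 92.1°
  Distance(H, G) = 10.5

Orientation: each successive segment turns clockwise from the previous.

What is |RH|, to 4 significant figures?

13.98

∠LAB = 142.9° gives AB at -34.90° from the x-axis; with |AB| = 10.3, B = (11.84, 6.582). ∠ABH = 103.7° gives BH at -111.2° from the x-axis; with |BH| = 21.4, H = (4.098, -13.37). Then |RH| = |H − R| = 13.98.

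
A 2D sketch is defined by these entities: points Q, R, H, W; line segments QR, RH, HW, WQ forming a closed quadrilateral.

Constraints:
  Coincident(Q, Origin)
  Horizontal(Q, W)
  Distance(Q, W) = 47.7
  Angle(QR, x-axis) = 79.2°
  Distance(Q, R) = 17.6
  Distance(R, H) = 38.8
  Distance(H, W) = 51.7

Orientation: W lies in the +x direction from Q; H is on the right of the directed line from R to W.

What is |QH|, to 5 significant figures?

21.431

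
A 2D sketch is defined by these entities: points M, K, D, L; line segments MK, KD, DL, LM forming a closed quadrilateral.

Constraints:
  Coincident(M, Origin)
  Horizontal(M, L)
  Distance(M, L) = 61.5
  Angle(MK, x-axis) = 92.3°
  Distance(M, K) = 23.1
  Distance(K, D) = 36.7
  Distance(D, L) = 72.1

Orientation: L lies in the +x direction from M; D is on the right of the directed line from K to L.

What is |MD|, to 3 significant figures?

15.8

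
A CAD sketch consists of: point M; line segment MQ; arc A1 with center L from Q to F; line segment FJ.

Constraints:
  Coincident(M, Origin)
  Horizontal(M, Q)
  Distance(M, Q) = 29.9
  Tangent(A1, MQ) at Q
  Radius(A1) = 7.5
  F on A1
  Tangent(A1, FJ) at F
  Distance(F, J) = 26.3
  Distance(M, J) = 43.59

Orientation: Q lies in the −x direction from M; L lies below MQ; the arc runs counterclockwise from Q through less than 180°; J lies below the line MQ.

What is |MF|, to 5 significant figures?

38.251

M is at the origin; M and Q share the same y with |MQ| = 29.9 and Q on the −x side, so Q = (-29.900, 0.0000). A1 meets MQ tangentially, so LQ is at right angles to MQ, so L = Q + (0, -7.5) = (-29.900, -7.5000). Since LF ⟂ FJ (tangency), |LJ| = √(7.5² + 26.3²) = 27.348 regardless of where F sits on A1. So J lies on both circle(M, 43.59) and circle(L, 27.348); the below-MQ intersection is J = (-26.470, -34.633). F is the foot of the tangent from J: F = (-36.798, -10.445).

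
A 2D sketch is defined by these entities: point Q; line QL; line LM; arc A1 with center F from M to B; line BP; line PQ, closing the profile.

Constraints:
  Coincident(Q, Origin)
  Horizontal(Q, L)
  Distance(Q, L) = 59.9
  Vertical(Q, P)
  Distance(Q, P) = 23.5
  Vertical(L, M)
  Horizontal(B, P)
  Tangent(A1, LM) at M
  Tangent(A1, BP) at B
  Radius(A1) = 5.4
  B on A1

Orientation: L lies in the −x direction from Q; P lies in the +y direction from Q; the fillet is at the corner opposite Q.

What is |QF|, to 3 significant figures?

57.4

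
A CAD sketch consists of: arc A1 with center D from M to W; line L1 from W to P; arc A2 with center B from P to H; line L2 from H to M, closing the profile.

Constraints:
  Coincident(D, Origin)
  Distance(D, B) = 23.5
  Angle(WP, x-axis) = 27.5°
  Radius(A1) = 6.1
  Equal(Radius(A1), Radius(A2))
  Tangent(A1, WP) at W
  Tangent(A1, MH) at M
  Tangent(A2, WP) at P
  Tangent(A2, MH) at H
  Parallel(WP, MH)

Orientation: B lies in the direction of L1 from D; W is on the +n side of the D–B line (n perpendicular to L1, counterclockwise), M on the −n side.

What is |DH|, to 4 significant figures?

24.28

The slot axis is L1's direction at 27.5°, so u = (cos 27.5°, sin 27.5°) = (0.8870, 0.4617) and n = (−sin 27.5°, cos 27.5°) = (-0.4617, 0.8870). D is at the origin and B lies 23.5 along u from D, so B = 23.5·u = (20.84, 10.85). Tangency of A1 to both parallel lines with radius 6.1 puts W and M at D ± 6.1·n: W = (-2.817, 5.411), M = (2.817, -5.411). Equal radii place P and H the same way about B: P = B + 6.1·n = (18.03, 16.26), H = B − 6.1·n = (23.66, 5.440). Then |DH| = |H − D| = 24.28.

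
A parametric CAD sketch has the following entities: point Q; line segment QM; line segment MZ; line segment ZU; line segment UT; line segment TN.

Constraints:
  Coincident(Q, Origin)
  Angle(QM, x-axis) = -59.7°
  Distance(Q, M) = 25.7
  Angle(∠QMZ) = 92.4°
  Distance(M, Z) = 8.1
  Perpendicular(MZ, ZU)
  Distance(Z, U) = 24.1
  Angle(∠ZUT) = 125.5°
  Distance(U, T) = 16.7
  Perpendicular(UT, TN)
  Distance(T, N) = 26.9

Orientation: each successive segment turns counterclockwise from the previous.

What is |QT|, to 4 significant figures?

9.245

Q is at the origin; QM runs at -59.7° with length 25.7, so M = (12.97, -22.19). ∠QMZ = 92.4° gives MZ at 27.90° from the x-axis; with |MZ| = 8.1, Z = (20.12, -18.40). MZ is perpendicular to ZU, so ZU runs at 117.9°; with |ZU| = 24.1, U = (8.848, 2.900). ∠ZUT = 125.5° gives UT at 172.4° from the x-axis; with |UT| = 16.7, T = (-7.706, 5.108). Then |QT| = |T − Q| = 9.245.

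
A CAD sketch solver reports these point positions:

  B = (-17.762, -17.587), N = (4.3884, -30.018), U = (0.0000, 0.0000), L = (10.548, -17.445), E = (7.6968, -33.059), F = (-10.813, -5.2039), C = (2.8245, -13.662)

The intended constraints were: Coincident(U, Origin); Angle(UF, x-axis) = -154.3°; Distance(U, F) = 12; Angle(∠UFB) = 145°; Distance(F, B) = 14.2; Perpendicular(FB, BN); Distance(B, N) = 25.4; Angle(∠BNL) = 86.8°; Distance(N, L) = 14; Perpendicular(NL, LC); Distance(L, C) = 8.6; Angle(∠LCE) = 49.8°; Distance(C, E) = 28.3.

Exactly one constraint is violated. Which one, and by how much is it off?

Distance(C, E) = 28.3 — off by 8.30.

U = (0.00, 0.00) ✓; UF at -154.3° ✓; |UF| = 12.00 ✓; ∠UFB = 145.0° ✓; |FB| = 14.20 ✓; ∠(FB, BN) = 90.00° ✓; |BN| = 25.40 ✓; ∠BNL = 86.80° ✓; |NL| = 14.00 ✓; ∠(NL, LC) = 90.00° ✓; |LC| = 8.600 ✓; ∠LCE = 49.80° ✓; |CE| = 20.00 ✗.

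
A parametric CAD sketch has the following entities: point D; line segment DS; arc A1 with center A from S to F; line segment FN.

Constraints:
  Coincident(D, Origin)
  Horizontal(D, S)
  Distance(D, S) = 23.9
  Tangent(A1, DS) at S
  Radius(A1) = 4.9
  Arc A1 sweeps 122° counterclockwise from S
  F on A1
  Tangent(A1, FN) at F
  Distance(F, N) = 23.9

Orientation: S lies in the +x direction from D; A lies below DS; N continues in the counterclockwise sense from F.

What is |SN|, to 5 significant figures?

29.040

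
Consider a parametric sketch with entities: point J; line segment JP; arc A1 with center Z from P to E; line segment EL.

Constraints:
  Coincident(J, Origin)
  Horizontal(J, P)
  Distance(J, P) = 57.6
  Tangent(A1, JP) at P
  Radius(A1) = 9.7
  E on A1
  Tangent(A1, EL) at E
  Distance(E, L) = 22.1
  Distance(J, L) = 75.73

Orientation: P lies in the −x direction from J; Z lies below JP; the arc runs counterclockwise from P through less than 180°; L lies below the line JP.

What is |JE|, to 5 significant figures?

67.848

J is at the origin; JP is horizontal with |JP| = 57.6 and P on the −x side, so P = (-57.600, 0.0000). Since A1 is tangent to JP there, ZP ⟂ JP, so Z = P + (0, -9.7) = (-57.600, -9.7000). Since ZE ⟂ EL (tangency), |ZL| = √(9.7² + 22.1²) = 24.135 regardless of where E sits on A1. So L lies on both circle(J, 75.73) and circle(Z, 24.135); the below-JP intersection is L = (-69.140, -30.897). E is the foot of the tangent from L: E = (-67.265, -8.8768).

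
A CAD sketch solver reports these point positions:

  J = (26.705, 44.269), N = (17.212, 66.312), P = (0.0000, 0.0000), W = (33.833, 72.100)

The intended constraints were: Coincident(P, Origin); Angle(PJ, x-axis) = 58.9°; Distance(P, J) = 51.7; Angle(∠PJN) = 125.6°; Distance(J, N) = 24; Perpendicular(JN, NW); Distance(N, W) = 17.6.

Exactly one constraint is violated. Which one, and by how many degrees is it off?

Perpendicular(JN, NW) — off by 4.10°.

P = (0.00, 0.00) ✓; PJ at 58.90° ✓; |PJ| = 51.70 ✓; ∠PJN = 125.6° ✓; |JN| = 24.00 ✓; ∠(JN, NW) = 94.10° ✗; |NW| = 17.60 ✓.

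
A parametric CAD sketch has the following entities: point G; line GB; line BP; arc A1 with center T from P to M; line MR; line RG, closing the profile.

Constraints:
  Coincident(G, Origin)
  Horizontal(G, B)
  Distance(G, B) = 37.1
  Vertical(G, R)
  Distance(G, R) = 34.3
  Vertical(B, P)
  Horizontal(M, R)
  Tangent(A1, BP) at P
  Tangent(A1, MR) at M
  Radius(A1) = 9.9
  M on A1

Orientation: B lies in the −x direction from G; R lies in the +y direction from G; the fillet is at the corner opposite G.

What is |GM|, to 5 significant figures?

43.776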